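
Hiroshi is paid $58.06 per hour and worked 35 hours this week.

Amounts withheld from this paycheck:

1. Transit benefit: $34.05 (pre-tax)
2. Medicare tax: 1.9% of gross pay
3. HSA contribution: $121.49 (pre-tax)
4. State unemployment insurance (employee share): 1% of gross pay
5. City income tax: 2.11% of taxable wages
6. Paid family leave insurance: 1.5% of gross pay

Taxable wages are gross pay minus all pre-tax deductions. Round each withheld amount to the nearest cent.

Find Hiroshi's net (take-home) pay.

$1,747.55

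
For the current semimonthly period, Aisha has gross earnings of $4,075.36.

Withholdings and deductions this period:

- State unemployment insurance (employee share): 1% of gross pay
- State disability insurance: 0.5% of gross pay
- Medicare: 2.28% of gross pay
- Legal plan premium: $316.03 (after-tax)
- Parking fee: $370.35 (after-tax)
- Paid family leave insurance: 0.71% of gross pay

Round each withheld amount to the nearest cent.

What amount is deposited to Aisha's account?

State unemployment insurance (employee share): $4,075.36 × 0.01 = $40.75
Medicare: $4,075.36 × 0.0228 = $92.92
Paid family leave insurance: $4,075.36 × 0.0071 = $28.94
State disability insurance: $4,075.36 × 0.005 = $20.38
Parking fee: $370.35
Legal plan premium: $316.03
Total deductions = $40.75 + $92.92 + $28.94 + $20.38 + $370.35 + $316.03 = $869.37
Net pay = $4,075.36 − $869.37 = $3,205.99

$3,205.99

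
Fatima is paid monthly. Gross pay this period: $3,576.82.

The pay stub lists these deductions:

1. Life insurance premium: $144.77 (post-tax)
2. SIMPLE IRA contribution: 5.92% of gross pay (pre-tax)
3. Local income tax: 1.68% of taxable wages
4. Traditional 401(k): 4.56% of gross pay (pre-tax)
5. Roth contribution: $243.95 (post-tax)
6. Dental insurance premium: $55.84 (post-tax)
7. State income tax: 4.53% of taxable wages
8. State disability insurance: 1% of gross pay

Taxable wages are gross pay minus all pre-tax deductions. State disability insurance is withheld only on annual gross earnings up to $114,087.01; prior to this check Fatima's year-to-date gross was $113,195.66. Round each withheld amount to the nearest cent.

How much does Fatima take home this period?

$2,549.66

SIMPLE IRA contribution: $3,576.82 × 0.0592 = $211.75
Traditional 401(k): $3,576.82 × 0.0456 = $163.10
Pre-tax total = $211.75 + $163.10 = $374.85
Taxable wages = $3,576.82 − $374.85 = $3,201.97
State income tax: $3,201.97 × 0.0453 = $145.05
Local income tax: $3,201.97 × 0.0168 = $53.79
State disability insurance: only $114,087.01 − $113,195.66 = $891.35 of this check is subject → $891.35 × 0.01 = $8.91
Life insurance premium: $144.77
Roth contribution: $243.95
Dental insurance premium: $55.84
Total deductions = $211.75 + $163.10 + $145.05 + $53.79 + $8.91 + $144.77 + $243.95 + $55.84 = $1,027.16
Net pay = $3,576.82 − $1,027.16 = $2,549.66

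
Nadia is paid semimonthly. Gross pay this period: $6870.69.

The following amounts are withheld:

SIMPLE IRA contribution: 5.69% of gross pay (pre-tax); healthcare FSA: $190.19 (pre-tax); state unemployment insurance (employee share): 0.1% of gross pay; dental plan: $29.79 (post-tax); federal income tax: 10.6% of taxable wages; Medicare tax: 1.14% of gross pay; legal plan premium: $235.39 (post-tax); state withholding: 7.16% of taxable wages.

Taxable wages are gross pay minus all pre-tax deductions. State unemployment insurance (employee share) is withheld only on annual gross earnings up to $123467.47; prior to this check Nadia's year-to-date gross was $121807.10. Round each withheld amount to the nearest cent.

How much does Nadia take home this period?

$4827.37

SIMPLE IRA contribution: $6870.69 × 0.0569 = $390.94
Healthcare FSA: $190.19
Pre-tax total = $390.94 + $190.19 = $581.13
Taxable wages = $6870.69 − $581.13 = $6289.56
State withholding: $6289.56 × 0.0716 = $450.33
Federal income tax: $6289.56 × 0.106 = $666.69
Medicare tax: $6870.69 × 0.0114 = $78.33
State unemployment insurance (employee share): only $123467.47 − $121807.10 = $1660.37 of this check is subject → $1660.37 × 0.001 = $1.66
Legal plan premium: $235.39
Dental plan: $29.79
Total deductions = $390.94 + $190.19 + $450.33 + $666.69 + $78.33 + $1.66 + $235.39 + $29.79 = $2043.32
Net pay = $6870.69 − $2043.32 = $4827.37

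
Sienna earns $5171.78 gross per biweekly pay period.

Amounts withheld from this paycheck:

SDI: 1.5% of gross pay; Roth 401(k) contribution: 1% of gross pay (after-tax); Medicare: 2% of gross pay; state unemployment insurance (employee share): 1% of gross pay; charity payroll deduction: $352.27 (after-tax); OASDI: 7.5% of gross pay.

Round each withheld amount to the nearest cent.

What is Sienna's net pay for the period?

OASDI: $5171.78 × 0.075 = $387.88
Medicare: $5171.78 × 0.02 = $103.44
State unemployment insurance (employee share): $5171.78 × 0.01 = $51.72
SDI: $5171.78 × 0.015 = $77.58
Charity payroll deduction: $352.27
Roth 401(k) contribution: $5171.78 × 0.01 = $51.72
Total deductions = $387.88 + $103.44 + $51.72 + $77.58 + $352.27 + $51.72 = $1024.61
Net pay = $5171.78 − $1024.61 = $4147.17

$4147.17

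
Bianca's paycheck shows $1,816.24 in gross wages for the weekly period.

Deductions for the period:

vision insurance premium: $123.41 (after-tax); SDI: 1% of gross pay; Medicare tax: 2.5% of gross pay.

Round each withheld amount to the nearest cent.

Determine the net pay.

$1,629.26

Medicare tax: $1,816.24 × 0.025 = $45.41
SDI: $1,816.24 × 0.01 = $18.16
Vision insurance premium: $123.41
Total deductions = $45.41 + $18.16 + $123.41 = $186.98
Net pay = $1,816.24 − $186.98 = $1,629.26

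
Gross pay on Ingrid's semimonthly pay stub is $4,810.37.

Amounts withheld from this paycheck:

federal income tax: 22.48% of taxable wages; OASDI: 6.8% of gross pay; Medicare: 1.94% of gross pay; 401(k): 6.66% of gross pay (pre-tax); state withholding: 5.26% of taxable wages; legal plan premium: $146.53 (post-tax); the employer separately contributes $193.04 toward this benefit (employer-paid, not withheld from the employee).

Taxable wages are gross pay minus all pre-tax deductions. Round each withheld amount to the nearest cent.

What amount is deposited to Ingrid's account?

401(k): $4,810.37 × 0.0666 = $320.37
Taxable wages = $4,810.37 − $320.37 = $4,490.00
State withholding: $4,490.00 × 0.0526 = $236.17
Federal income tax: $4,490.00 × 0.2248 = $1,009.35
Medicare: $4,810.37 × 0.0194 = $93.32
OASDI: $4,810.37 × 0.068 = $327.11
Legal plan premium: $146.53
(Employer's $193.04 toward legal plan premium is not withheld from the employee.)
Total deductions = $320.37 + $236.17 + $1,009.35 + $93.32 + $327.11 + $146.53 = $2,132.85
Net pay = $4,810.37 − $2,132.85 = $2,677.52

$2,677.52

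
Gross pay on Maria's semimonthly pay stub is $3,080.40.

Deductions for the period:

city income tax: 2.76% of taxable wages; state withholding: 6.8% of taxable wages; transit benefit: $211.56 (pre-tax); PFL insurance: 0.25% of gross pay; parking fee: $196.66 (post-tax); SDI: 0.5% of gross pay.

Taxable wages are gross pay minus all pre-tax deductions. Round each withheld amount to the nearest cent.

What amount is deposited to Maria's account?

Transit benefit: $211.56
Taxable wages = $3,080.40 − $211.56 = $2,868.84
City income tax: $2,868.84 × 0.0276 = $79.18
State withholding: $2,868.84 × 0.068 = $195.08
SDI: $3,080.40 × 0.005 = $15.40
PFL insurance: $3,080.40 × 0.0025 = $7.70
Parking fee: $196.66
Total deductions = $211.56 + $79.18 + $195.08 + $15.40 + $7.70 + $196.66 = $705.58
Net pay = $3,080.40 − $705.58 = $2,374.82

$2,374.82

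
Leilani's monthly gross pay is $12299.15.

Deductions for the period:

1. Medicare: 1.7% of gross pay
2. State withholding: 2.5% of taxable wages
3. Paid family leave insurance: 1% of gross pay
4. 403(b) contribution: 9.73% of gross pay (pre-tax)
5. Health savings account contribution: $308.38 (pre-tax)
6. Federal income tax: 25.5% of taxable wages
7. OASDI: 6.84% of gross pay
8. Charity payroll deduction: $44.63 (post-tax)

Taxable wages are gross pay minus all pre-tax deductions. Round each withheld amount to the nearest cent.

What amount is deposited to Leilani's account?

$6553.75

Health savings account contribution: $308.38
403(b) contribution: $12299.15 × 0.0973 = $1196.71
Pre-tax total = $308.38 + $1196.71 = $1505.09
Taxable wages = $12299.15 − $1505.09 = $10794.06
State withholding: $10794.06 × 0.025 = $269.85
Federal income tax: $10794.06 × 0.255 = $2752.49
Paid family leave insurance: $12299.15 × 0.01 = $122.99
OASDI: $12299.15 × 0.0684 = $841.26
Medicare: $12299.15 × 0.017 = $209.09
Charity payroll deduction: $44.63
Total deductions = $308.38 + $1196.71 + $269.85 + $2752.49 + $122.99 + $841.26 + $209.09 + $44.63 = $5745.40
Net pay = $12299.15 − $5745.40 = $6553.75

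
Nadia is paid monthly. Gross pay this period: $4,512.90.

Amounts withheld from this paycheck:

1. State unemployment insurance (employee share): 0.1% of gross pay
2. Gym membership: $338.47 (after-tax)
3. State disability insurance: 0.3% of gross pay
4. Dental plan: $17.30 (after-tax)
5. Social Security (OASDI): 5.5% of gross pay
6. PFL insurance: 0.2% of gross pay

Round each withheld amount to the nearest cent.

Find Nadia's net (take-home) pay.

$3,881.84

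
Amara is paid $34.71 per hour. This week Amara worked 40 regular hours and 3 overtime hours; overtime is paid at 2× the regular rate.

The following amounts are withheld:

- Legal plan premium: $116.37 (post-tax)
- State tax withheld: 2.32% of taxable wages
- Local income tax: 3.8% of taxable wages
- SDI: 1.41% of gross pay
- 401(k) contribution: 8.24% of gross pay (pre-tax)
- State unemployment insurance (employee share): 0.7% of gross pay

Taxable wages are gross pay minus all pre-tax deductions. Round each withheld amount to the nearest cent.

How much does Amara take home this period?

Regular pay: 40 × $34.71 = $1,388.40
Overtime pay: 3 × $34.71 × 2 = $208.26
Gross pay = $1,388.40 + $208.26 = $1,596.66
401(k) contribution: $1,596.66 × 0.0824 = $131.56
Taxable wages = $1,596.66 − $131.56 = $1,465.10
Local income tax: $1,465.10 × 0.038 = $55.67
State tax withheld: $1,465.10 × 0.0232 = $33.99
State unemployment insurance (employee share): $1,596.66 × 0.007 = $11.18
SDI: $1,596.66 × 0.0141 = $22.51
Legal plan premium: $116.37
Total deductions = $131.56 + $55.67 + $33.99 + $11.18 + $22.51 + $116.37 = $371.28
Net pay = $1,596.66 − $371.28 = $1,225.38

$1,225.38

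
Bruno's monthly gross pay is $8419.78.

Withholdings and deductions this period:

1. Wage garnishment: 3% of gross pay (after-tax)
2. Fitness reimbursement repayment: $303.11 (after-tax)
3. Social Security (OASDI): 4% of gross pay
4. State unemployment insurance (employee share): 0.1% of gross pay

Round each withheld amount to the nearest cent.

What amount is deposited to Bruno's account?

$7518.87

Social Security (OASDI): $8419.78 × 0.04 = $336.79
State unemployment insurance (employee share): $8419.78 × 0.001 = $8.42
Wage garnishment: $8419.78 × 0.03 = $252.59
Fitness reimbursement repayment: $303.11
Total deductions = $336.79 + $8.42 + $252.59 + $303.11 = $900.91
Net pay = $8419.78 − $900.91 = $7518.87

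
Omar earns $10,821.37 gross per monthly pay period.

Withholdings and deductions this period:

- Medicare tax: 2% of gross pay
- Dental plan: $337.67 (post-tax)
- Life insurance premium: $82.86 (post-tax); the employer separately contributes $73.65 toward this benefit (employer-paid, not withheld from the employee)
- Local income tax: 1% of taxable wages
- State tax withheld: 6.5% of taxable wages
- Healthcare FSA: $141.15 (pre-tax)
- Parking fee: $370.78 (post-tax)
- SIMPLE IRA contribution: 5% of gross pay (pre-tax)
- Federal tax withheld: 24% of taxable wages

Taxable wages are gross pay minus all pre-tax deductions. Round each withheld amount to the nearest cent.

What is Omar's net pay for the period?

$5,937.58

SIMPLE IRA contribution: $10,821.37 × 0.05 = $541.07
Healthcare FSA: $141.15
Pre-tax total = $541.07 + $141.15 = $682.22
Taxable wages = $10,821.37 − $682.22 = $10,139.15
Federal tax withheld: $10,139.15 × 0.24 = $2,433.40
Local income tax: $10,139.15 × 0.01 = $101.39
State tax withheld: $10,139.15 × 0.065 = $659.04
Medicare tax: $10,821.37 × 0.02 = $216.43
Life insurance premium: $82.86
Dental plan: $337.67
Parking fee: $370.78
(Employer's $73.65 toward life insurance premium is not withheld from the employee.)
Total deductions = $541.07 + $141.15 + $2,433.40 + $101.39 + $659.04 + $216.43 + $82.86 + $337.67 + $370.78 = $4,883.79
Net pay = $10,821.37 − $4,883.79 = $5,937.58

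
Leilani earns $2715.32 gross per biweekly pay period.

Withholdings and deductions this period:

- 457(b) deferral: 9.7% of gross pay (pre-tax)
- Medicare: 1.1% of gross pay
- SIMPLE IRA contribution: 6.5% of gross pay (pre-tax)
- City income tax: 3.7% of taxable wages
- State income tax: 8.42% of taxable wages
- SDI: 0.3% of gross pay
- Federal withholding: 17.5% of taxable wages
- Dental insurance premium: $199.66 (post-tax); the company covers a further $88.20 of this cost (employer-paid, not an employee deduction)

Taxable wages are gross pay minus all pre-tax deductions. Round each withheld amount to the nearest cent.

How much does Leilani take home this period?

$1363.77

SIMPLE IRA contribution: $2715.32 × 0.065 = $176.50
457(b) deferral: $2715.32 × 0.097 = $263.39
Pre-tax total = $176.50 + $263.39 = $439.89
Taxable wages = $2715.32 − $439.89 = $2275.43
Federal withholding: $2275.43 × 0.175 = $398.20
State income tax: $2275.43 × 0.0842 = $191.59
City income tax: $2275.43 × 0.037 = $84.19
SDI: $2715.32 × 0.003 = $8.15
Medicare: $2715.32 × 0.011 = $29.87
Dental insurance premium: $199.66
(Employer's $88.20 toward dental insurance premium is not withheld from the employee.)
Total deductions = $176.50 + $263.39 + $398.20 + $191.59 + $84.19 + $8.15 + $29.87 + $199.66 = $1351.55
Net pay = $2715.32 − $1351.55 = $1363.77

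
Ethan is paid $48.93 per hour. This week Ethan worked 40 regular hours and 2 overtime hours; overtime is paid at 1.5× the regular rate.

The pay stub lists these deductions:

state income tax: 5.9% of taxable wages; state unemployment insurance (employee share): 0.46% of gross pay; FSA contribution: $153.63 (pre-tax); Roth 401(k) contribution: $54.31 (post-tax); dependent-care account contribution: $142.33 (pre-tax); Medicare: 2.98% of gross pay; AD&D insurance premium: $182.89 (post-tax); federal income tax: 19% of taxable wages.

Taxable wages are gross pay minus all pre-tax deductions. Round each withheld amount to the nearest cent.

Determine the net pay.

Regular pay: 40 × $48.93 = $1957.20
Overtime pay: 2 × $48.93 × 1.5 = $146.79
Gross pay = $1957.20 + $146.79 = $2103.99
Dependent-care account contribution: $142.33
FSA contribution: $153.63
Pre-tax total = $142.33 + $153.63 = $295.96
Taxable wages = $2103.99 − $295.96 = $1808.03
Federal income tax: $1808.03 × 0.19 = $343.53
State income tax: $1808.03 × 0.059 = $106.67
Medicare: $2103.99 × 0.0298 = $62.70
State unemployment insurance (employee share): $2103.99 × 0.0046 = $9.68
Roth 401(k) contribution: $54.31
AD&D insurance premium: $182.89
Total deductions = $142.33 + $153.63 + $343.53 + $106.67 + $62.70 + $9.68 + $54.31 + $182.89 = $1055.74
Net pay = $2103.99 − $1055.74 = $1048.25

$1048.25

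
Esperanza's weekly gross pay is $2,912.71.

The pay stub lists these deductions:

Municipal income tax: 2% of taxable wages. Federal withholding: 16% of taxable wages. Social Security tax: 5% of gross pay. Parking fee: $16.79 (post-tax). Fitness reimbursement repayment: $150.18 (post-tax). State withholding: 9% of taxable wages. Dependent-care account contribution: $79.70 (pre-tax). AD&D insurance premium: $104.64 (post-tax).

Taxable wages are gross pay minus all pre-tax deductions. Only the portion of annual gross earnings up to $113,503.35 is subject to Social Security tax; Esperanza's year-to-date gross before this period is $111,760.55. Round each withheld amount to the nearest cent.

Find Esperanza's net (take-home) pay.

Dependent-care account contribution: $79.70
Taxable wages = $2,912.71 − $79.70 = $2,833.01
State withholding: $2,833.01 × 0.09 = $254.97
Federal withholding: $2,833.01 × 0.16 = $453.28
Municipal income tax: $2,833.01 × 0.02 = $56.66
Social Security tax: only $113,503.35 − $111,760.55 = $1,742.80 of this check is subject → $1,742.80 × 0.05 = $87.14
Fitness reimbursement repayment: $150.18
AD&D insurance premium: $104.64
Parking fee: $16.79
Total deductions = $79.70 + $254.97 + $453.28 + $56.66 + $87.14 + $150.18 + $104.64 + $16.79 = $1,203.36
Net pay = $2,912.71 − $1,203.36 = $1,709.35

$1,709.35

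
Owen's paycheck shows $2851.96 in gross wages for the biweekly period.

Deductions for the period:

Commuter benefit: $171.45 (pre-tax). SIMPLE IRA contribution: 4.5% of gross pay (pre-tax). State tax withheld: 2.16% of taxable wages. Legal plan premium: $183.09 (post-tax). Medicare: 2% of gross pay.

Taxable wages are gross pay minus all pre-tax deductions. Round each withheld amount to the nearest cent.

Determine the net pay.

$2256.91

Commuter benefit: $171.45
SIMPLE IRA contribution: $2851.96 × 0.045 = $128.34
Pre-tax total = $171.45 + $128.34 = $299.79
Taxable wages = $2851.96 − $299.79 = $2552.17
State tax withheld: $2552.17 × 0.0216 = $55.13
Medicare: $2851.96 × 0.02 = $57.04
Legal plan premium: $183.09
Total deductions = $171.45 + $128.34 + $55.13 + $57.04 + $183.09 = $595.05
Net pay = $2851.96 − $595.05 = $2256.91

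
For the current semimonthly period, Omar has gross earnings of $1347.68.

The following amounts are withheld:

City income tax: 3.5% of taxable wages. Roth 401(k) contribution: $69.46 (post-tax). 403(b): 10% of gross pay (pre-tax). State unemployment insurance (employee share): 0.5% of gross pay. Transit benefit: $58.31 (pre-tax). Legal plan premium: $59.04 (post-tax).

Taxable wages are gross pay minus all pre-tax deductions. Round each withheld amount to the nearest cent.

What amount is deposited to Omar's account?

$978.95

Transit benefit: $58.31
403(b): $1347.68 × 0.1 = $134.77
Pre-tax total = $58.31 + $134.77 = $193.08
Taxable wages = $1347.68 − $193.08 = $1154.60
City income tax: $1154.60 × 0.035 = $40.41
State unemployment insurance (employee share): $1347.68 × 0.005 = $6.74
Roth 401(k) contribution: $69.46
Legal plan premium: $59.04
Total deductions = $58.31 + $134.77 + $40.41 + $6.74 + $69.46 + $59.04 = $368.73
Net pay = $1347.68 − $368.73 = $978.95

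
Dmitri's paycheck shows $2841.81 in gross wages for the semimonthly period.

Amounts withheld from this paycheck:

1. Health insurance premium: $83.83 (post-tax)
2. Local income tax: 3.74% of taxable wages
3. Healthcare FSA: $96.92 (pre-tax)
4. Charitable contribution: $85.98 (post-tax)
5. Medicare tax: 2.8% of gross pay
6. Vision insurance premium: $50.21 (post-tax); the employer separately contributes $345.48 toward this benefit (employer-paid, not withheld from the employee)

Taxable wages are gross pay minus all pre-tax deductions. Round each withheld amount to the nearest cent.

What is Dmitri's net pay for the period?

$2342.64

Healthcare FSA: $96.92
Taxable wages = $2841.81 − $96.92 = $2744.89
Local income tax: $2744.89 × 0.0374 = $102.66
Medicare tax: $2841.81 × 0.028 = $79.57
Vision insurance premium: $50.21
Health insurance premium: $83.83
Charitable contribution: $85.98
(Employer's $345.48 toward vision insurance premium is not withheld from the employee.)
Total deductions = $96.92 + $102.66 + $79.57 + $50.21 + $83.83 + $85.98 = $499.17
Net pay = $2841.81 − $499.17 = $2342.64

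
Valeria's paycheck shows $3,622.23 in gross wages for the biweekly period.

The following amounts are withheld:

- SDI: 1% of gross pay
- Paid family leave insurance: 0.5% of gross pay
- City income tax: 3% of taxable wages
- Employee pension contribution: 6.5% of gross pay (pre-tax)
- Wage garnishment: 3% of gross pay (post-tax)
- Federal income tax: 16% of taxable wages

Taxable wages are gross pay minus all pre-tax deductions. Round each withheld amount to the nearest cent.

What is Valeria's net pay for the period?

Employee pension contribution: $3,622.23 × 0.065 = $235.44
Taxable wages = $3,622.23 − $235.44 = $3,386.79
Federal income tax: $3,386.79 × 0.16 = $541.89
City income tax: $3,386.79 × 0.03 = $101.60
Paid family leave insurance: $3,622.23 × 0.005 = $18.11
SDI: $3,622.23 × 0.01 = $36.22
Wage garnishment: $3,622.23 × 0.03 = $108.67
Total deductions = $235.44 + $541.89 + $101.60 + $18.11 + $36.22 + $108.67 = $1,041.93
Net pay = $3,622.23 − $1,041.93 = $2,580.30

$2,580.30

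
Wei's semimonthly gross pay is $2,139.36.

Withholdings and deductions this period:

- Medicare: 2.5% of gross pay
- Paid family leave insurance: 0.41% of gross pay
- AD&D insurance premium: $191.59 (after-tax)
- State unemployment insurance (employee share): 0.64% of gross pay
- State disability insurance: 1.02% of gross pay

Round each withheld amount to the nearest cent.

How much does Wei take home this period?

Paid family leave insurance: $2,139.36 × 0.0041 = $8.77
State unemployment insurance (employee share): $2,139.36 × 0.0064 = $13.69
Medicare: $2,139.36 × 0.025 = $53.48
State disability insurance: $2,139.36 × 0.0102 = $21.82
AD&D insurance premium: $191.59
Total deductions = $8.77 + $13.69 + $53.48 + $21.82 + $191.59 = $289.35
Net pay = $2,139.36 − $289.35 = $1,850.01

$1,850.01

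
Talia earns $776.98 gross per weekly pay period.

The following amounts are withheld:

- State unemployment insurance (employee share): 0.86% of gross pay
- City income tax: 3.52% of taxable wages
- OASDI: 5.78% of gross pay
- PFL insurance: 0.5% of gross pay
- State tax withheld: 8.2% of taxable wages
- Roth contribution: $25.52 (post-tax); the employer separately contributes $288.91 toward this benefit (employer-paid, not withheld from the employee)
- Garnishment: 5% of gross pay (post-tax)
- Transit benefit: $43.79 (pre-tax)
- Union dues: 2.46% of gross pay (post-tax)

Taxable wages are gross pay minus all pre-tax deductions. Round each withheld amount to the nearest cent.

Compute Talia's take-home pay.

Transit benefit: $43.79
Taxable wages = $776.98 − $43.79 = $733.19
State tax withheld: $733.19 × 0.082 = $60.12
City income tax: $733.19 × 0.0352 = $25.81
State unemployment insurance (employee share): $776.98 × 0.0086 = $6.68
PFL insurance: $776.98 × 0.005 = $3.88
OASDI: $776.98 × 0.0578 = $44.91
Roth contribution: $25.52
Union dues: $776.98 × 0.0246 = $19.11
Garnishment: $776.98 × 0.05 = $38.85
(Employer's $288.91 toward Roth contribution is not withheld from the employee.)
Total deductions = $43.79 + $60.12 + $25.81 + $6.68 + $3.88 + $44.91 + $25.52 + $19.11 + $38.85 = $268.67
Net pay = $776.98 − $268.67 = $508.31

$508.31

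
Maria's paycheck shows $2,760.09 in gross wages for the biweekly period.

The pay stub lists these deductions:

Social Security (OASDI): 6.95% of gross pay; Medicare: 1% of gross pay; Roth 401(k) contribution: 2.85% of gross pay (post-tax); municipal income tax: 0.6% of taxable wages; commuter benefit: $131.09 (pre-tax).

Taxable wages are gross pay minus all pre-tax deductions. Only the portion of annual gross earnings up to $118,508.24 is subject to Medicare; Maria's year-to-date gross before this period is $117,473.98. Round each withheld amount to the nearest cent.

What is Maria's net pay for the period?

$2,332.40

Commuter benefit: $131.09
Taxable wages = $2,760.09 − $131.09 = $2,629.00
Municipal income tax: $2,629.00 × 0.006 = $15.77
Social Security (OASDI): $2,760.09 × 0.0695 = $191.83
Medicare: only $118,508.24 − $117,473.98 = $1,034.26 of this check is subject → $1,034.26 × 0.01 = $10.34
Roth 401(k) contribution: $2,760.09 × 0.0285 = $78.66
Total deductions = $131.09 + $15.77 + $191.83 + $10.34 + $78.66 = $427.69
Net pay = $2,760.09 − $427.69 = $2,332.40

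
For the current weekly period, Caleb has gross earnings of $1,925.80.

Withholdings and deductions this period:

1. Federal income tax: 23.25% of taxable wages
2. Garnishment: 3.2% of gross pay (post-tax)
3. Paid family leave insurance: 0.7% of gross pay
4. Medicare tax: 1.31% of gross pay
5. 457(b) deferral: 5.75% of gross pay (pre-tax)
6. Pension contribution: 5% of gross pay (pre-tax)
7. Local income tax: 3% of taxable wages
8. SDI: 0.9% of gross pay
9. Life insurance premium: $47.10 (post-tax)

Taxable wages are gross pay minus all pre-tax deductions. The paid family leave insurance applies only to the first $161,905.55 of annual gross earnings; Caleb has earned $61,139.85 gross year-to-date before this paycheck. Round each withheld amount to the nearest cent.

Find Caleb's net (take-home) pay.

$1,102.83

Pension contribution: $1,925.80 × 0.05 = $96.29
457(b) deferral: $1,925.80 × 0.0575 = $110.73
Pre-tax total = $96.29 + $110.73 = $207.02
Taxable wages = $1,925.80 − $207.02 = $1,718.78
Federal income tax: $1,718.78 × 0.2325 = $399.62
Local income tax: $1,718.78 × 0.03 = $51.56
SDI: $1,925.80 × 0.009 = $17.33
Medicare tax: $1,925.80 × 0.0131 = $25.23
Paid family leave insurance: cap not yet reached, full $1,925.80 is subject → $1,925.80 × 0.007 = $13.48
Garnishment: $1,925.80 × 0.032 = $61.63
Life insurance premium: $47.10
Total deductions = $96.29 + $110.73 + $399.62 + $51.56 + $17.33 + $25.23 + $13.48 + $61.63 + $47.10 = $822.97
Net pay = $1,925.80 − $822.97 = $1,102.83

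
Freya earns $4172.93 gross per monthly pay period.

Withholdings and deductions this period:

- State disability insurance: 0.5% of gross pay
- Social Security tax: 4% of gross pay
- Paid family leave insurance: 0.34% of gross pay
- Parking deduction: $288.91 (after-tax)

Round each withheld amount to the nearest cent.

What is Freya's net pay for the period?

$3682.05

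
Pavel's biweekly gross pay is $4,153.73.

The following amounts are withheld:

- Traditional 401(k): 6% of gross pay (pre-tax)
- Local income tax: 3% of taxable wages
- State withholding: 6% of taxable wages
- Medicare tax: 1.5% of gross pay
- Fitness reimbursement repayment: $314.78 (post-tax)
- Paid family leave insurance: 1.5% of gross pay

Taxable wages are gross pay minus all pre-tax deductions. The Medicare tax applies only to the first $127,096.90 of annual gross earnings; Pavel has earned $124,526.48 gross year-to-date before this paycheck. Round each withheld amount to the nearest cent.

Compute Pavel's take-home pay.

Traditional 401(k): $4,153.73 × 0.06 = $249.22
Taxable wages = $4,153.73 − $249.22 = $3,904.51
Local income tax: $3,904.51 × 0.03 = $117.14
State withholding: $3,904.51 × 0.06 = $234.27
Medicare tax: only $127,096.90 − $124,526.48 = $2,570.42 of this check is subject → $2,570.42 × 0.015 = $38.56
Paid family leave insurance: $4,153.73 × 0.015 = $62.31
Fitness reimbursement repayment: $314.78
Total deductions = $249.22 + $117.14 + $234.27 + $38.56 + $62.31 + $314.78 = $1,016.28
Net pay = $4,153.73 − $1,016.28 = $3,137.45

$3,137.45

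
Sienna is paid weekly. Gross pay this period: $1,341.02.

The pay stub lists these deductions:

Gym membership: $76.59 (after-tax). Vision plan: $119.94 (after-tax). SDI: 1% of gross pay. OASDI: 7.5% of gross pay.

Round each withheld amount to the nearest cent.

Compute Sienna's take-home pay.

SDI: $1,341.02 × 0.01 = $13.41
OASDI: $1,341.02 × 0.075 = $100.58
Gym membership: $76.59
Vision plan: $119.94
Total deductions = $13.41 + $100.58 + $76.59 + $119.94 = $310.52
Net pay = $1,341.02 − $310.52 = $1,030.50

$1,030.50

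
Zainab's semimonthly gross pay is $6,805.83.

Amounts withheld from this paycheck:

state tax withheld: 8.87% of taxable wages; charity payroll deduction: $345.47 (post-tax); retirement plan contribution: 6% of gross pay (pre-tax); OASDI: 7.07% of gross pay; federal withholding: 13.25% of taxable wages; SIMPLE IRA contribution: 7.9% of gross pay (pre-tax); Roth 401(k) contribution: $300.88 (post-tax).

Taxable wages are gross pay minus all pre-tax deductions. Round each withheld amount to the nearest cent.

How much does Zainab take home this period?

$3,436.10

Retirement plan contribution: $6,805.83 × 0.06 = $408.35
SIMPLE IRA contribution: $6,805.83 × 0.079 = $537.66
Pre-tax total = $408.35 + $537.66 = $946.01
Taxable wages = $6,805.83 − $946.01 = $5,859.82
Federal withholding: $5,859.82 × 0.1325 = $776.43
State tax withheld: $5,859.82 × 0.0887 = $519.77
OASDI: $6,805.83 × 0.0707 = $481.17
Charity payroll deduction: $345.47
Roth 401(k) contribution: $300.88
Total deductions = $408.35 + $537.66 + $776.43 + $519.77 + $481.17 + $345.47 + $300.88 = $3,369.73
Net pay = $6,805.83 − $3,369.73 = $3,436.10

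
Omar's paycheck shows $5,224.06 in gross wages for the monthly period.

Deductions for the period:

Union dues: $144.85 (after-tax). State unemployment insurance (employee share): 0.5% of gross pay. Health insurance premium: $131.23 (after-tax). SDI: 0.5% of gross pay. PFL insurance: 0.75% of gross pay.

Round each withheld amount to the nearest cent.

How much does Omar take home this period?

$4,856.56

State unemployment insurance (employee share): $5,224.06 × 0.005 = $26.12
PFL insurance: $5,224.06 × 0.0075 = $39.18
SDI: $5,224.06 × 0.005 = $26.12
Union dues: $144.85
Health insurance premium: $131.23
Total deductions = $26.12 + $39.18 + $26.12 + $144.85 + $131.23 = $367.50
Net pay = $5,224.06 − $367.50 = $4,856.56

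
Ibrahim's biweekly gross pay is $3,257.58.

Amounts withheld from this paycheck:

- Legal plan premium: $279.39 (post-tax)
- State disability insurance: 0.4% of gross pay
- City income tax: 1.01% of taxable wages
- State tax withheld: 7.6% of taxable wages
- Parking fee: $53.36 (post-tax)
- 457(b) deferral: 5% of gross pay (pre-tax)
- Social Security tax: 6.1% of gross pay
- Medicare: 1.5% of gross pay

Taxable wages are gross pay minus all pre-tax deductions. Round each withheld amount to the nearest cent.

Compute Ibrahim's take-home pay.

$2,234.89

457(b) deferral: $3,257.58 × 0.05 = $162.88
Taxable wages = $3,257.58 − $162.88 = $3,094.70
City income tax: $3,094.70 × 0.0101 = $31.26
State tax withheld: $3,094.70 × 0.076 = $235.20
Social Security tax: $3,257.58 × 0.061 = $198.71
Medicare: $3,257.58 × 0.015 = $48.86
State disability insurance: $3,257.58 × 0.004 = $13.03
Legal plan premium: $279.39
Parking fee: $53.36
Total deductions = $162.88 + $31.26 + $235.20 + $198.71 + $48.86 + $13.03 + $279.39 + $53.36 = $1,022.69
Net pay = $3,257.58 − $1,022.69 = $2,234.89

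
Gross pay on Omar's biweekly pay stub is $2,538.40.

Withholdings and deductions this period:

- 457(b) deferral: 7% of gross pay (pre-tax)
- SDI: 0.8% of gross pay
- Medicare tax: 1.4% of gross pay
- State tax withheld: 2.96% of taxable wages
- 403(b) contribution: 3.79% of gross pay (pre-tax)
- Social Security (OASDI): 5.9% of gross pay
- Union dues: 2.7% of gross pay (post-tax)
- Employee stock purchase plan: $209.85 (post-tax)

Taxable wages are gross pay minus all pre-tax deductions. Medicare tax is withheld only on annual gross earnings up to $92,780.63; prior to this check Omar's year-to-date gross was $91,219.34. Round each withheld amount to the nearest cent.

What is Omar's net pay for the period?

457(b) deferral: $2,538.40 × 0.07 = $177.69
403(b) contribution: $2,538.40 × 0.0379 = $96.21
Pre-tax total = $177.69 + $96.21 = $273.90
Taxable wages = $2,538.40 − $273.90 = $2,264.50
State tax withheld: $2,264.50 × 0.0296 = $67.03
Social Security (OASDI): $2,538.40 × 0.059 = $149.77
SDI: $2,538.40 × 0.008 = $20.31
Medicare tax: only $92,780.63 − $91,219.34 = $1,561.29 of this check is subject → $1,561.29 × 0.014 = $21.86
Employee stock purchase plan: $209.85
Union dues: $2,538.40 × 0.027 = $68.54
Total deductions = $177.69 + $96.21 + $67.03 + $149.77 + $20.31 + $21.86 + $209.85 + $68.54 = $811.26
Net pay = $2,538.40 − $811.26 = $1,727.14

$1,727.14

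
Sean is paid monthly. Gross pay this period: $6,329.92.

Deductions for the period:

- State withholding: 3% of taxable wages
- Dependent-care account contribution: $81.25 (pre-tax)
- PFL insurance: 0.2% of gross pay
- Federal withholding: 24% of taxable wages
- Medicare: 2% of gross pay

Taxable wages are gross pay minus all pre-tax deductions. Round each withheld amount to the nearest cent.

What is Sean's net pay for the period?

Dependent-care account contribution: $81.25
Taxable wages = $6,329.92 − $81.25 = $6,248.67
Federal withholding: $6,248.67 × 0.24 = $1,499.68
State withholding: $6,248.67 × 0.03 = $187.46
Medicare: $6,329.92 × 0.02 = $126.60
PFL insurance: $6,329.92 × 0.002 = $12.66
Total deductions = $81.25 + $1,499.68 + $187.46 + $126.60 + $12.66 = $1,907.65
Net pay = $6,329.92 − $1,907.65 = $4,422.27

$4,422.27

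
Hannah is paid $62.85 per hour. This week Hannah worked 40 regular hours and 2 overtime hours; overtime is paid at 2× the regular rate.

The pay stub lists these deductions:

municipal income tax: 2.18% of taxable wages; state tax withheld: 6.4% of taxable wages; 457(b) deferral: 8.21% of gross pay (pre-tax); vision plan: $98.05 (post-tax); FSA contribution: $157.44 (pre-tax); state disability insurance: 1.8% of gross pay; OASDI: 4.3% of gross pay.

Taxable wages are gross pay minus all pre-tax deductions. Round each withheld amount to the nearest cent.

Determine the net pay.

Regular pay: 40 × $62.85 = $2,514.00
Overtime pay: 2 × $62.85 × 2 = $251.40
Gross pay = $2,514.00 + $251.40 = $2,765.40
FSA contribution: $157.44
457(b) deferral: $2,765.40 × 0.0821 = $227.04
Pre-tax total = $157.44 + $227.04 = $384.48
Taxable wages = $2,765.40 − $384.48 = $2,380.92
State tax withheld: $2,380.92 × 0.064 = $152.38
Municipal income tax: $2,380.92 × 0.0218 = $51.90
OASDI: $2,765.40 × 0.043 = $118.91
State disability insurance: $2,765.40 × 0.018 = $49.78
Vision plan: $98.05
Total deductions = $157.44 + $227.04 + $152.38 + $51.90 + $118.91 + $49.78 + $98.05 = $855.50
Net pay = $2,765.40 − $855.50 = $1,909.90

$1,909.90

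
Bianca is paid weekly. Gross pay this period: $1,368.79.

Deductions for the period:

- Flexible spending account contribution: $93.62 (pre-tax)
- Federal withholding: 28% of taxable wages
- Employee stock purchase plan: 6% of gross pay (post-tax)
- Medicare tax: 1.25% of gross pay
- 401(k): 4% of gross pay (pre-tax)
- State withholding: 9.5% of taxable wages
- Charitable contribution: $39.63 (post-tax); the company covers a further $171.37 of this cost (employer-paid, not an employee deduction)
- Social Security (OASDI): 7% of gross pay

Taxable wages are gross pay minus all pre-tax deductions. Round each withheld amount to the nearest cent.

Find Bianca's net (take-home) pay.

$528.07

401(k): $1,368.79 × 0.04 = $54.75
Flexible spending account contribution: $93.62
Pre-tax total = $54.75 + $93.62 = $148.37
Taxable wages = $1,368.79 − $148.37 = $1,220.42
State withholding: $1,220.42 × 0.095 = $115.94
Federal withholding: $1,220.42 × 0.28 = $341.72
Medicare tax: $1,368.79 × 0.0125 = $17.11
Social Security (OASDI): $1,368.79 × 0.07 = $95.82
Charitable contribution: $39.63
Employee stock purchase plan: $1,368.79 × 0.06 = $82.13
(Employer's $171.37 toward charitable contribution is not withheld from the employee.)
Total deductions = $54.75 + $93.62 + $115.94 + $341.72 + $17.11 + $95.82 + $39.63 + $82.13 = $840.72
Net pay = $1,368.79 − $840.72 = $528.07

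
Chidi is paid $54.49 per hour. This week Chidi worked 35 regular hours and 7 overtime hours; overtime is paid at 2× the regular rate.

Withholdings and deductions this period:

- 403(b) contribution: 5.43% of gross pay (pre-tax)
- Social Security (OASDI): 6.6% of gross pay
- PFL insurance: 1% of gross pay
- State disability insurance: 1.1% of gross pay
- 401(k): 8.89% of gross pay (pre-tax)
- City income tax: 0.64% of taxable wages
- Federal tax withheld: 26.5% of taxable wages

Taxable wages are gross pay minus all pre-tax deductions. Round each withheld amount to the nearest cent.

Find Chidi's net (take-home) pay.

$1434.51

Regular pay: 35 × $54.49 = $1907.15
Overtime pay: 7 × $54.49 × 2 = $762.86
Gross pay = $1907.15 + $762.86 = $2670.01
403(b) contribution: $2670.01 × 0.0543 = $144.98
401(k): $2670.01 × 0.0889 = $237.36
Pre-tax total = $144.98 + $237.36 = $382.34
Taxable wages = $2670.01 − $382.34 = $2287.67
City income tax: $2287.67 × 0.0064 = $14.64
Federal tax withheld: $2287.67 × 0.265 = $606.23
PFL insurance: $2670.01 × 0.01 = $26.70
State disability insurance: $2670.01 × 0.011 = $29.37
Social Security (OASDI): $2670.01 × 0.066 = $176.22
Total deductions = $144.98 + $237.36 + $14.64 + $606.23 + $26.70 + $29.37 + $176.22 = $1235.50
Net pay = $2670.01 − $1235.50 = $1434.51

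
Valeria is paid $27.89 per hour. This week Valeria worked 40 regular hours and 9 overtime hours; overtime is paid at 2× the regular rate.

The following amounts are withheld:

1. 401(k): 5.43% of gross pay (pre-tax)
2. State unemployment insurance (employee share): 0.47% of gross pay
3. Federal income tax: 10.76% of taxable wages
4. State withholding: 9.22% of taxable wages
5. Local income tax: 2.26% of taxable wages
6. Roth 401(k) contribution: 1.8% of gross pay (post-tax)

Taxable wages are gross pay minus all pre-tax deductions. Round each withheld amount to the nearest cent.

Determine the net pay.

Regular pay: 40 × $27.89 = $1115.60
Overtime pay: 9 × $27.89 × 2 = $502.02
Gross pay = $1115.60 + $502.02 = $1617.62
401(k): $1617.62 × 0.0543 = $87.84
Taxable wages = $1617.62 − $87.84 = $1529.78
Federal income tax: $1529.78 × 0.1076 = $164.60
Local income tax: $1529.78 × 0.0226 = $34.57
State withholding: $1529.78 × 0.0922 = $141.05
State unemployment insurance (employee share): $1617.62 × 0.0047 = $7.60
Roth 401(k) contribution: $1617.62 × 0.018 = $29.12
Total deductions = $87.84 + $164.60 + $34.57 + $141.05 + $7.60 + $29.12 = $464.78
Net pay = $1617.62 − $464.78 = $1152.84

$1152.84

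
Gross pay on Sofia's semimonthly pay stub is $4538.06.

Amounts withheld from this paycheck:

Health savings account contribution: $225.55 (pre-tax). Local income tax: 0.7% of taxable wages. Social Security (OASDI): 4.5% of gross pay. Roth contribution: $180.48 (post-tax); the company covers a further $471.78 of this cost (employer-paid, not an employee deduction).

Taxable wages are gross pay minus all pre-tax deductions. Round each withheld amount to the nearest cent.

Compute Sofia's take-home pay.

$3897.63

Health savings account contribution: $225.55
Taxable wages = $4538.06 − $225.55 = $4312.51
Local income tax: $4312.51 × 0.007 = $30.19
Social Security (OASDI): $4538.06 × 0.045 = $204.21
Roth contribution: $180.48
(Employer's $471.78 toward Roth contribution is not withheld from the employee.)
Total deductions = $225.55 + $30.19 + $204.21 + $180.48 = $640.43
Net pay = $4538.06 − $640.43 = $3897.63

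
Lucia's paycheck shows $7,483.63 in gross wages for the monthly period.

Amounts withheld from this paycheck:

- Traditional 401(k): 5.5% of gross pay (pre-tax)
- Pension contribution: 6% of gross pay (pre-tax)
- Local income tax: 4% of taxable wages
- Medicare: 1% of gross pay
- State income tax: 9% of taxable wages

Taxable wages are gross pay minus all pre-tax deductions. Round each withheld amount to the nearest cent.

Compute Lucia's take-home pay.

Traditional 401(k): $7,483.63 × 0.055 = $411.60
Pension contribution: $7,483.63 × 0.06 = $449.02
Pre-tax total = $411.60 + $449.02 = $860.62
Taxable wages = $7,483.63 − $860.62 = $6,623.01
Local income tax: $6,623.01 × 0.04 = $264.92
State income tax: $6,623.01 × 0.09 = $596.07
Medicare: $7,483.63 × 0.01 = $74.84
Total deductions = $411.60 + $449.02 + $264.92 + $596.07 + $74.84 = $1,796.45
Net pay = $7,483.63 − $1,796.45 = $5,687.18

$5,687.18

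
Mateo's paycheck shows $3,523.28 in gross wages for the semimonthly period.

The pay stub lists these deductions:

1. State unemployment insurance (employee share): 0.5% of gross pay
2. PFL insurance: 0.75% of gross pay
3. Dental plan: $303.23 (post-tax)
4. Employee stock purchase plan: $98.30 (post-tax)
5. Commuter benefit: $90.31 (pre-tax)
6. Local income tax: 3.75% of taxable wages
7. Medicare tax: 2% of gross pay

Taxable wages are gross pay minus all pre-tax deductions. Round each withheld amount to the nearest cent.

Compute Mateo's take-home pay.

$2,788.19

Commuter benefit: $90.31
Taxable wages = $3,523.28 − $90.31 = $3,432.97
Local income tax: $3,432.97 × 0.0375 = $128.74
PFL insurance: $3,523.28 × 0.0075 = $26.42
State unemployment insurance (employee share): $3,523.28 × 0.005 = $17.62
Medicare tax: $3,523.28 × 0.02 = $70.47
Dental plan: $303.23
Employee stock purchase plan: $98.30
Total deductions = $90.31 + $128.74 + $26.42 + $17.62 + $70.47 + $303.23 + $98.30 = $735.09
Net pay = $3,523.28 − $735.09 = $2,788.19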